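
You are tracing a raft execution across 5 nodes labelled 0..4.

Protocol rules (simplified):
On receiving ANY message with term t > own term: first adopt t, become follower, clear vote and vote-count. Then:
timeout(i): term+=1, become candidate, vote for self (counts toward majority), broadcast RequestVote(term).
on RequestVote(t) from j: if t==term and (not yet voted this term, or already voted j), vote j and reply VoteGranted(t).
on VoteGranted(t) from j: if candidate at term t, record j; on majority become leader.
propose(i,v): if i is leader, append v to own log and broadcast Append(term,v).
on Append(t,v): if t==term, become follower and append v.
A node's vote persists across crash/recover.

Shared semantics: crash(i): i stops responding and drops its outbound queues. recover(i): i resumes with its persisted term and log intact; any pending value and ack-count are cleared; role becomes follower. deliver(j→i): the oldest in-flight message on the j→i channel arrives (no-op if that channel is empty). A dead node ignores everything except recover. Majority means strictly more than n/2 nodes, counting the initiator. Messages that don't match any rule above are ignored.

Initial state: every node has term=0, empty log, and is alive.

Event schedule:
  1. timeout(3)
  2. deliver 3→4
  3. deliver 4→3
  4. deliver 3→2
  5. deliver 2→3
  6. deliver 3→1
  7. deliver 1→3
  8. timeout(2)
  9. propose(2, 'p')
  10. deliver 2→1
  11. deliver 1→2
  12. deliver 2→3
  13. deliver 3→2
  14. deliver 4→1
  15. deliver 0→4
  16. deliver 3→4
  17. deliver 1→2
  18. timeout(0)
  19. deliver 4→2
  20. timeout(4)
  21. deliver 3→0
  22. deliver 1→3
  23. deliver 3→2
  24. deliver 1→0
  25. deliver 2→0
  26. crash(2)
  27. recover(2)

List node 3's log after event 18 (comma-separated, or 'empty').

empty

step 1 timeout(3): 3={cand,t=1,log=-}
step 2 deliver 3→4: 4={foll,t=1,log=-}
step 3 deliver 4→3: —
step 4 deliver 3→2: 2={foll,t=1,log=-}
step 5 deliver 2→3: 3={lead,t=1,log=-}
step 6 deliver 3→1: 1={foll,t=1,log=-}
step 7 deliver 1→3: —
step 8 timeout(2): 2={cand,t=2,log=-}
step 9 propose(2,'p'): —
step 10 deliver 2→1: 1={foll,t=2,log=-}
step 11 deliver 1→2: —
step 12 deliver 2→3: 3={foll,t=2,log=-}
step 13 deliver 3→2: 2={lead,t=2,log=-}
step 14 deliver 4→1: —
step 15 deliver 0→4: —
step 16 deliver 3→4: —
step 17 deliver 1→2: —
step 18 timeout(0): 0={cand,t=1,log=-}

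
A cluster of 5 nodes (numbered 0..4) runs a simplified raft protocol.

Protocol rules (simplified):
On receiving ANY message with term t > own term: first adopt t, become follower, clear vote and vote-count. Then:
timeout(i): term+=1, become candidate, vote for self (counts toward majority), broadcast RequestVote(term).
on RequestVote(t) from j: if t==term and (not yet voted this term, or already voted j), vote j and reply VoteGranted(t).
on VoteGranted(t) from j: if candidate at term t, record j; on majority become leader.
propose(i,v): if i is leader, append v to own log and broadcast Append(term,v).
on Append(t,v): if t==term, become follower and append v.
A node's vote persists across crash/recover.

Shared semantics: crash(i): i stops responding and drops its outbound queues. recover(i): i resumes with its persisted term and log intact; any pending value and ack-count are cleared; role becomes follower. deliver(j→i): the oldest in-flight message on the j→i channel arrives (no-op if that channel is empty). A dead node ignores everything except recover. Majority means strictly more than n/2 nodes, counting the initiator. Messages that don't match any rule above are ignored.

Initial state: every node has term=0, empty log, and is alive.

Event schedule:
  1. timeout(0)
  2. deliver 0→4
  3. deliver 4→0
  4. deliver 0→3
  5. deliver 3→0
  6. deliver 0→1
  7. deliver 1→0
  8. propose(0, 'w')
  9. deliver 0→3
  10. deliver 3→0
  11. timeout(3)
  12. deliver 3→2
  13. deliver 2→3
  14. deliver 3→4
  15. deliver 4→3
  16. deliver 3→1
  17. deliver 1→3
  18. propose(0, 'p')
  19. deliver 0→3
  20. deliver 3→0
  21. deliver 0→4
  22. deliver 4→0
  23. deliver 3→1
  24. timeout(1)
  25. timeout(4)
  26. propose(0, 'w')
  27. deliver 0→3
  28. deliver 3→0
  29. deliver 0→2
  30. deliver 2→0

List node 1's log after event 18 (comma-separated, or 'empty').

step 1 timeout(0): 0={cand,t=1,log=-}
step 2 deliver 0→4: 4={foll,t=1,log=-}
step 3 deliver 4→0: —
step 4 deliver 0→3: 3={foll,t=1,log=-}
step 5 deliver 3→0: 0={lead,t=1,log=-}
step 6 deliver 0→1: 1={foll,t=1,log=-}
step 7 deliver 1→0: —
step 8 propose(0,'w'): 0={lead,t=1,log=w}
step 9 deliver 0→3: 3={foll,t=1,log=w}
step 10 deliver 3→0: —
step 11 timeout(3): 3={cand,t=2,log=w}
step 12 deliver 3→2: 2={foll,t=2,log=-}
step 13 deliver 2→3: —
step 14 deliver 3→4: 4={foll,t=2,log=-}
step 15 deliver 4→3: 3={lead,t=2,log=w}
step 16 deliver 3→1: 1={foll,t=2,log=-}
step 17 deliver 1→3: —
step 18 propose(0,'p'): 0={lead,t=1,log=w,p}

empty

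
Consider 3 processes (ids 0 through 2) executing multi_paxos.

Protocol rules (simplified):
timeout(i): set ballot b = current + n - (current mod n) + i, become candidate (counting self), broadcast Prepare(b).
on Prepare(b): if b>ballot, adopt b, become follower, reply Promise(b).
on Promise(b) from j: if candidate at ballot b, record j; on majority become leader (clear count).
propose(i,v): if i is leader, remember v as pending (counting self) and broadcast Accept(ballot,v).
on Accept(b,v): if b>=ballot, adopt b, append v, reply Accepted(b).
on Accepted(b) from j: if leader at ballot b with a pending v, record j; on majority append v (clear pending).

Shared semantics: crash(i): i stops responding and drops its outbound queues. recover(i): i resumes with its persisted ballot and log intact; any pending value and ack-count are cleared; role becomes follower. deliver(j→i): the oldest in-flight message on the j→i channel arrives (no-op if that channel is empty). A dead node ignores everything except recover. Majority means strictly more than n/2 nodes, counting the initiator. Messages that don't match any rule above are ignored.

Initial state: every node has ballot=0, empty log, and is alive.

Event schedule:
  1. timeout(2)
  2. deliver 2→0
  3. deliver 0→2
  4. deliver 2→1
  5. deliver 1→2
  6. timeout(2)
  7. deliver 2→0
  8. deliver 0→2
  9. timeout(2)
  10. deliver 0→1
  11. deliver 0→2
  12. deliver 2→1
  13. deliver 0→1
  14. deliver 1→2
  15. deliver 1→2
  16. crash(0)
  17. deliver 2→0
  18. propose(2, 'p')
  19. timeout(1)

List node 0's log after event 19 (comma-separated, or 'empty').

[1] timeout(2) → N2(cand b5 [-])
[2] deliver 2→0 → N0(foll b5 [-])
[3] deliver 0→2 → N2(lead b5 [-])
[4] deliver 2→1 → N1(foll b5 [-])
[5] deliver 1→2 → ∅
[6] timeout(2) → N2(cand b8 [-])
[7] deliver 2→0 → N0(foll b8 [-])
[8] deliver 0→2 → N2(lead b8 [-])
[9] timeout(2) → N2(cand b11 [-])
[10] deliver 0→1 → ∅
[11] deliver 0→2 → ∅
[12] deliver 2→1 → N1(foll b8 [-])
[13] deliver 0→1 → ∅
[14] deliver 1→2 → ∅
[15] deliver 1→2 → ∅
[16] crash(0) → N0(✗foll b8 [-])
[17] deliver 2→0 → ∅
[18] propose(2,'p') → ∅
[19] timeout(1) → N1(cand b10 [-])

empty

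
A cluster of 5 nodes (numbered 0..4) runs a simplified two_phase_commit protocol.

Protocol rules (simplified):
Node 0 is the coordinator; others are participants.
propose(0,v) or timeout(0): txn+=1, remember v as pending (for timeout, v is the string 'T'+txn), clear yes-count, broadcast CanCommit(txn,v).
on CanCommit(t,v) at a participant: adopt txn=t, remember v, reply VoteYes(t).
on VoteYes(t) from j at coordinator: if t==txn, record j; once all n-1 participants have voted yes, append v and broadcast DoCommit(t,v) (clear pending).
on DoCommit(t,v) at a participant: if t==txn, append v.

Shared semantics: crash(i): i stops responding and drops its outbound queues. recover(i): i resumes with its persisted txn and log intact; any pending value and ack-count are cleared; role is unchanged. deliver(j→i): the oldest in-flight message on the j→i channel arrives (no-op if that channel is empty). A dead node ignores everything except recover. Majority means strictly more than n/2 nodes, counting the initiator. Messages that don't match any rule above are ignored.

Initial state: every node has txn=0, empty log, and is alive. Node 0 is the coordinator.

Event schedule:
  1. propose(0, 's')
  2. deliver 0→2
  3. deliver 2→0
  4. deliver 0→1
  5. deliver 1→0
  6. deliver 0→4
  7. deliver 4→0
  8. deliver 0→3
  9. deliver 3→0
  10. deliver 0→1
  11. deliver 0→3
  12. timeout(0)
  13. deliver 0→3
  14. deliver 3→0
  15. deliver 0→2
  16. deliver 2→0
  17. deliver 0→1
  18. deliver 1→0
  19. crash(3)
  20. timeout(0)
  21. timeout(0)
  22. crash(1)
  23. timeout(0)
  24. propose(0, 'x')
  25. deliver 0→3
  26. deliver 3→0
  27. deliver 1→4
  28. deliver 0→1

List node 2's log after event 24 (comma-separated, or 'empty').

s

[1] propose(0,'s') → N0(coor t1 [-])
[2] deliver 0→2 → N2(part t1 [-])
[3] deliver 2→0 → ∅
[4] deliver 0→1 → N1(part t1 [-])
[5] deliver 1→0 → ∅
[6] deliver 0→4 → N4(part t1 [-])
[7] deliver 4→0 → ∅
[8] deliver 0→3 → N3(part t1 [-])
[9] deliver 3→0 → N0(coor t1 [s])
[10] deliver 0→1 → N1(part t1 [s])
[11] deliver 0→3 → N3(part t1 [s])
[12] timeout(0) → N0(coor t2 [s])
[13] deliver 0→3 → N3(part t2 [s])
[14] deliver 3→0 → ∅
[15] deliver 0→2 → N2(part t1 [s])
[16] deliver 2→0 → ∅
[17] deliver 0→1 → N1(part t2 [s])
[18] deliver 1→0 → ∅
[19] crash(3) → N3(✗part t2 [s])
[20] timeout(0) → N0(coor t3 [s])
[21] timeout(0) → N0(coor t4 [s])
[22] crash(1) → N1(✗part t2 [s])
[23] timeout(0) → N0(coor t5 [s])
[24] propose(0,'x') → N0(coor t6 [s])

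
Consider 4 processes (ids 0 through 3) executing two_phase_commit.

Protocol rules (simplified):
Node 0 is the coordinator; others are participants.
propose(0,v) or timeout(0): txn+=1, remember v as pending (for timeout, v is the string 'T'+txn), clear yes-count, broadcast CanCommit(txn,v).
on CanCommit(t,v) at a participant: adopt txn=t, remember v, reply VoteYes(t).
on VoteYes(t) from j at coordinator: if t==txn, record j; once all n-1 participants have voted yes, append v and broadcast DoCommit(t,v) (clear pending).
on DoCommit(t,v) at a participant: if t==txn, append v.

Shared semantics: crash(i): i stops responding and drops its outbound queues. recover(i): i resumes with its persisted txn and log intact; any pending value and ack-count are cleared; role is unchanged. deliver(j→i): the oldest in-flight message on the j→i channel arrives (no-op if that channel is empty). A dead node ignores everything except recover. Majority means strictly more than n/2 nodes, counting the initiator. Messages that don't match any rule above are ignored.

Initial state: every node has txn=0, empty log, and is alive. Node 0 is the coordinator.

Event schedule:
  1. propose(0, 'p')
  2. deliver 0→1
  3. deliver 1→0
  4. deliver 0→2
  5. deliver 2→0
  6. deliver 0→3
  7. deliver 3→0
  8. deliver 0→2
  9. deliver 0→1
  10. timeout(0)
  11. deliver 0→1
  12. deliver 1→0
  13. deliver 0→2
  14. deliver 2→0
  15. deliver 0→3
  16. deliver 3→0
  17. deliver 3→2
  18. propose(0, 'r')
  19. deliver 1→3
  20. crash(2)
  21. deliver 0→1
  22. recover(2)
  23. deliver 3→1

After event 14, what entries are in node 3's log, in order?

after 1 — propose(0,'p'): n0:coor/t1/[-]
after 2 — deliver 0→1: n1:part/t1/[-]
after 3 — deliver 1→0: ·
after 4 — deliver 0→2: n2:part/t1/[-]
after 5 — deliver 2→0: ·
after 6 — deliver 0→3: n3:part/t1/[-]
after 7 — deliver 3→0: n0:coor/t1/[p]
after 8 — deliver 0→2: n2:part/t1/[p]
after 9 — deliver 0→1: n1:part/t1/[p]
after 10 — timeout(0): n0:coor/t2/[p]
after 11 — deliver 0→1: n1:part/t2/[p]
after 12 — deliver 1→0: ·
after 13 — deliver 0→2: n2:part/t2/[p]
after 14 — deliver 2→0: ·

empty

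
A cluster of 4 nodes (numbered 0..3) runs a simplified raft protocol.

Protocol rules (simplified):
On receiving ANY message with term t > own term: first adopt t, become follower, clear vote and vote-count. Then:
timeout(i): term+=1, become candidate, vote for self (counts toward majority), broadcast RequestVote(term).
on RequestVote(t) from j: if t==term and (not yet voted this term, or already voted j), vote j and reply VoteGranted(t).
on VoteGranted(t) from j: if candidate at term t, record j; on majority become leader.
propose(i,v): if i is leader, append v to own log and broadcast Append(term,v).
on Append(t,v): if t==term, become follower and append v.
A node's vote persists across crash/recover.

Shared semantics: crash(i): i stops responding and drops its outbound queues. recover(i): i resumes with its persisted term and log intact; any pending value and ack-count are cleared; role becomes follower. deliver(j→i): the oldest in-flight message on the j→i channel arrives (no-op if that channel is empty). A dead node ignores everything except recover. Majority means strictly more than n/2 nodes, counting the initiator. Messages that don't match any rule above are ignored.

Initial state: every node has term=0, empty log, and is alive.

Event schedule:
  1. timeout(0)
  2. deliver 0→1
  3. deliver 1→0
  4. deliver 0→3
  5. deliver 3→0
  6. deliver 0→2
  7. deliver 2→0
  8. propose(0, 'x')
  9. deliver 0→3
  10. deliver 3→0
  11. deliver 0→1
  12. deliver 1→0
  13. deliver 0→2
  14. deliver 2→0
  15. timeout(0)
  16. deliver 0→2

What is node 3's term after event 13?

1

after 1 — timeout(0): n0:cand/t1/[-]
after 2 — deliver 0→1: n1:foll/t1/[-]
after 3 — deliver 1→0: ·
after 4 — deliver 0→3: n3:foll/t1/[-]
after 5 — deliver 3→0: n0:lead/t1/[-]
after 6 — deliver 0→2: n2:foll/t1/[-]
after 7 — deliver 2→0: ·
after 8 — propose(0,'x'): n0:lead/t1/[x]
after 9 — deliver 0→3: n3:foll/t1/[x]
after 10 — deliver 3→0: ·
after 11 — deliver 0→1: n1:foll/t1/[x]
after 12 — deliver 1→0: ·
after 13 — deliver 0→2: n2:foll/t1/[x]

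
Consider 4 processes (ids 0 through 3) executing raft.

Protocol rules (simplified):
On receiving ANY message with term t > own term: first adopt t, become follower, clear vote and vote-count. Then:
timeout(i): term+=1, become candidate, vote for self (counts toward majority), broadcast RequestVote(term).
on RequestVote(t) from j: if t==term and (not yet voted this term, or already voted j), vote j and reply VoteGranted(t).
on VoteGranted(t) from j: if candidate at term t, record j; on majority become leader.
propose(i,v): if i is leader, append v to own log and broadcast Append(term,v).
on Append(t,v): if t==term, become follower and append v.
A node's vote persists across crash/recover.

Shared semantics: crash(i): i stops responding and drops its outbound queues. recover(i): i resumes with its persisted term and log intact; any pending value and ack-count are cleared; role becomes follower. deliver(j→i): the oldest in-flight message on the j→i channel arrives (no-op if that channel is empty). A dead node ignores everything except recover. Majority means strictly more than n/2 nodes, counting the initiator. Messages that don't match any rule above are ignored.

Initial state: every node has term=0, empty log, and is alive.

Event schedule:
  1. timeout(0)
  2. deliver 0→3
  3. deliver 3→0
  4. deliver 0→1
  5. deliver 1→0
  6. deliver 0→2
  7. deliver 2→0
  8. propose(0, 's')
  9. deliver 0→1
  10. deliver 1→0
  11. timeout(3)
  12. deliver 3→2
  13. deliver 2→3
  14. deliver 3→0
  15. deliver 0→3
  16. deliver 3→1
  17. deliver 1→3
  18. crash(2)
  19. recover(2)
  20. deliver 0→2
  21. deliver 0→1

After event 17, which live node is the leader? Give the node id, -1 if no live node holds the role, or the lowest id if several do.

e1 timeout(0): 0[cand,t=1,-]
e2 deliver 0→3: 3[foll,t=1,-]
e3 deliver 3→0: ·
e4 deliver 0→1: 1[foll,t=1,-]
e5 deliver 1→0: 0[lead,t=1,-]
e6 deliver 0→2: 2[foll,t=1,-]
e7 deliver 2→0: ·
e8 propose(0,'s'): 0[lead,t=1,s]
e9 deliver 0→1: 1[foll,t=1,s]
e10 deliver 1→0: ·
e11 timeout(3): 3[cand,t=2,-]
e12 deliver 3→2: 2[foll,t=2,-]
e13 deliver 2→3: ·
e14 deliver 3→0: 0[foll,t=2,s]
e15 deliver 0→3: ·
e16 deliver 3→1: 1[foll,t=2,s]
e17 deliver 1→3: 3[lead,t=2,-]

3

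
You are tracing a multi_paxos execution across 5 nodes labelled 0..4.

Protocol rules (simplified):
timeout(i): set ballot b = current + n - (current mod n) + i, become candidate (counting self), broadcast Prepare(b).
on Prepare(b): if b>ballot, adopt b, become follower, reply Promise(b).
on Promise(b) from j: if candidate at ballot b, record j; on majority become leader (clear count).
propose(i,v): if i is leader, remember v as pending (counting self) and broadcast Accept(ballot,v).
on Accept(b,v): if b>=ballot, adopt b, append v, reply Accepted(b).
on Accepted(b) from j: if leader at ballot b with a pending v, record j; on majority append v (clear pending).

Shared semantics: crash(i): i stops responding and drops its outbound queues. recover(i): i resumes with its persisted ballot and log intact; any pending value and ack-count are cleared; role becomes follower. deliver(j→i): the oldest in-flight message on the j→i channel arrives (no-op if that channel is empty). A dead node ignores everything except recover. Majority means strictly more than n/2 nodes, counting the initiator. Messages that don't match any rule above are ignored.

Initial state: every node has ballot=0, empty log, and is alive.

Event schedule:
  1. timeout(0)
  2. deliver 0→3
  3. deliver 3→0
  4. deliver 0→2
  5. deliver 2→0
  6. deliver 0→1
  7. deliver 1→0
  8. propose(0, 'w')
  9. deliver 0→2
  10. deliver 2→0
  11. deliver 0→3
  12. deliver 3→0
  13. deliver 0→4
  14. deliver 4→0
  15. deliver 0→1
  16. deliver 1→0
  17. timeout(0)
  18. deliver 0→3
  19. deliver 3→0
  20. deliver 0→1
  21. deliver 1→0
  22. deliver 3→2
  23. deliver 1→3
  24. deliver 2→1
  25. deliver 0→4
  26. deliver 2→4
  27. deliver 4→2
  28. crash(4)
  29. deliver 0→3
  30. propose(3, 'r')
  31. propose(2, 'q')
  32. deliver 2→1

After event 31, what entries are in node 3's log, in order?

w

step 1 timeout(0): 0={cand,b=5,log=-}
step 2 deliver 0→3: 3={foll,b=5,log=-}
step 3 deliver 3→0: —
step 4 deliver 0→2: 2={foll,b=5,log=-}
step 5 deliver 2→0: 0={lead,b=5,log=-}
step 6 deliver 0→1: 1={foll,b=5,log=-}
step 7 deliver 1→0: —
step 8 propose(0,'w'): —
step 9 deliver 0→2: 2={foll,b=5,log=w}
step 10 deliver 2→0: —
step 11 deliver 0→3: 3={foll,b=5,log=w}
step 12 deliver 3→0: 0={lead,b=5,log=w}
step 13 deliver 0→4: 4={foll,b=5,log=-}
step 14 deliver 4→0: —
step 15 deliver 0→1: 1={foll,b=5,log=w}
step 16 deliver 1→0: —
step 17 timeout(0): 0={cand,b=10,log=w}
step 18 deliver 0→3: 3={foll,b=10,log=w}
step 19 deliver 3→0: —
step 20 deliver 0→1: 1={foll,b=10,log=w}
step 21 deliver 1→0: 0={lead,b=10,log=w}
step 22 deliver 3→2: —
step 23 deliver 1→3: —
step 24 deliver 2→1: —
step 25 deliver 0→4: 4={foll,b=5,log=w}
step 26 deliver 2→4: —
step 27 deliver 4→2: —
step 28 crash(4): 4={✗foll,b=5,log=w}
step 29 deliver 0→3: —
step 30 propose(3,'r'): —
step 31 propose(2,'q'): —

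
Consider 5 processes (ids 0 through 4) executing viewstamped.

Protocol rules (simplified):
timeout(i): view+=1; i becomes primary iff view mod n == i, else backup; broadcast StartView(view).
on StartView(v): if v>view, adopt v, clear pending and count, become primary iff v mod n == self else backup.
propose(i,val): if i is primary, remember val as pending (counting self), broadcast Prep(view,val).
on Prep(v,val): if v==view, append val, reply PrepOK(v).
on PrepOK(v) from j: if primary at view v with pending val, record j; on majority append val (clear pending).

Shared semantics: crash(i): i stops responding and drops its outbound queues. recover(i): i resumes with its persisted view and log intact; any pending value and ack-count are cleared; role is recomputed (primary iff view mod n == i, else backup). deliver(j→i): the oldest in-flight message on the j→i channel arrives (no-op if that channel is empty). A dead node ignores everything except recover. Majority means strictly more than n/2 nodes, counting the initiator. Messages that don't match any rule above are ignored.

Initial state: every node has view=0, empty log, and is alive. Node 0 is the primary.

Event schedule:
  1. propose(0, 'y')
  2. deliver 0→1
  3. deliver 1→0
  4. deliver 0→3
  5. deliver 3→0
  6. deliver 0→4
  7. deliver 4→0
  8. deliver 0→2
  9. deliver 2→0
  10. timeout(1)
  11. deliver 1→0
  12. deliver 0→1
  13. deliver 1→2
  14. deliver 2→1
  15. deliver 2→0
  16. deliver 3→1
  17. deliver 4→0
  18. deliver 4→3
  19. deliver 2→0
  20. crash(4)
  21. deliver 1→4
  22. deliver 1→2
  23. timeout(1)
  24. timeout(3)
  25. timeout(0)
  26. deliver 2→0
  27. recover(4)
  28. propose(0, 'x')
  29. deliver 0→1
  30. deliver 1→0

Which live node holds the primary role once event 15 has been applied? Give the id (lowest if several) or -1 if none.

[1] propose(0,'y') → ∅
[2] deliver 0→1 → N1(back v0 [y])
[3] deliver 1→0 → ∅
[4] deliver 0→3 → N3(back v0 [y])
[5] deliver 3→0 → N0(prim v0 [y])
[6] deliver 0→4 → N4(back v0 [y])
[7] deliver 4→0 → ∅
[8] deliver 0→2 → N2(back v0 [y])
[9] deliver 2→0 → ∅
[10] timeout(1) → N1(prim v1 [y])
[11] deliver 1→0 → N0(back v1 [y])
[12] deliver 0→1 → ∅
[13] deliver 1→2 → N2(back v1 [y])
[14] deliver 2→1 → ∅
[15] deliver 2→0 → ∅

1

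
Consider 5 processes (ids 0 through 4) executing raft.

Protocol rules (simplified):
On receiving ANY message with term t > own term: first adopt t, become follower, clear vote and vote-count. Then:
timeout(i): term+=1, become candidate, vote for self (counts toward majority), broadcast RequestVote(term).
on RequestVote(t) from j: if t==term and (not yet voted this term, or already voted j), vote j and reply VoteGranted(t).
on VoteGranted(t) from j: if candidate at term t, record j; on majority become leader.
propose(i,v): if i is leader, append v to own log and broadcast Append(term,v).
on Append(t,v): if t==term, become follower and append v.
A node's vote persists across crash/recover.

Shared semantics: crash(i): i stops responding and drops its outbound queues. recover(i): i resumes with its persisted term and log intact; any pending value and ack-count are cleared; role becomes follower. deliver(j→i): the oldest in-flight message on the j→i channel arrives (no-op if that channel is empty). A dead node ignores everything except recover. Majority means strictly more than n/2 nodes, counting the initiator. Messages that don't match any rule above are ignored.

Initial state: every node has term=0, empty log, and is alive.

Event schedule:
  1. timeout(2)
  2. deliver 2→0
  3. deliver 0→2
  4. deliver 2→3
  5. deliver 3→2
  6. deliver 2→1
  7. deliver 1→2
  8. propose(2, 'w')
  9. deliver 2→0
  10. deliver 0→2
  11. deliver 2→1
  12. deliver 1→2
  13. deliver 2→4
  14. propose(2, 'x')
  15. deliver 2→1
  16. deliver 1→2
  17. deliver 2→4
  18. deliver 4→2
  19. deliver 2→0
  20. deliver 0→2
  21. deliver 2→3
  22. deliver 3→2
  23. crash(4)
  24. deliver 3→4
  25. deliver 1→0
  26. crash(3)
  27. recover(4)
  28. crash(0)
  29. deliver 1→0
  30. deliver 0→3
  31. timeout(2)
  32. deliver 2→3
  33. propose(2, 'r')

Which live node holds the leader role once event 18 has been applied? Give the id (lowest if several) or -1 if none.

1. timeout(2):  <2:cand t1 ->
2. deliver 2→0:  <0:foll t1 ->
3. deliver 0→2:  nop
4. deliver 2→3:  <3:foll t1 ->
5. deliver 3→2:  <2:lead t1 ->
6. deliver 2→1:  <1:foll t1 ->
7. deliver 1→2:  nop
8. propose(2,'w'):  <2:lead t1 w>
9. deliver 2→0:  <0:foll t1 w>
10. deliver 0→2:  nop
11. deliver 2→1:  <1:foll t1 w>
12. deliver 1→2:  nop
13. deliver 2→4:  <4:foll t1 ->
14. propose(2,'x'):  <2:lead t1 w,x>
15. deliver 2→1:  <1:foll t1 w,x>
16. deliver 1→2:  nop
17. deliver 2→4:  <4:foll t1 w>
18. deliver 4→2:  nop

2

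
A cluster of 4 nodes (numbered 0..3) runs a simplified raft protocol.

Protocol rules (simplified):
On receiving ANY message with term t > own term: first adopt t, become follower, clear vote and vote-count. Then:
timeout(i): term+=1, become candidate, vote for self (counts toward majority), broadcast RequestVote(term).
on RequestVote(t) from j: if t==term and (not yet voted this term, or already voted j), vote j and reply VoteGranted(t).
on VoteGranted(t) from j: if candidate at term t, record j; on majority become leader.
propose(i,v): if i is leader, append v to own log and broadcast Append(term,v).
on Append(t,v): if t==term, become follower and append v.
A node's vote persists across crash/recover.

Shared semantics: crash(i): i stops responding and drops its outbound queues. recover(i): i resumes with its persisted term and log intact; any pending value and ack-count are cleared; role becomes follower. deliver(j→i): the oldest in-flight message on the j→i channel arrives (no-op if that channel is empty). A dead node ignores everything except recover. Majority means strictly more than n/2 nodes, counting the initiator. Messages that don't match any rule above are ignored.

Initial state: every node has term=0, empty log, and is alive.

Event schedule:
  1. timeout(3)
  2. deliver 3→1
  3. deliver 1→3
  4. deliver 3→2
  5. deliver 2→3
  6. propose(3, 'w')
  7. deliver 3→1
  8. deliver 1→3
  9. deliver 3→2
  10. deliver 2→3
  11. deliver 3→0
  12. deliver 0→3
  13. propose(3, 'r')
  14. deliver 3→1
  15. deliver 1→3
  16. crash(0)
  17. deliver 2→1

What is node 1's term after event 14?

[1] timeout(3) → N3(cand t1 [-])
[2] deliver 3→1 → N1(foll t1 [-])
[3] deliver 1→3 → ∅
[4] deliver 3→2 → N2(foll t1 [-])
[5] deliver 2→3 → N3(lead t1 [-])
[6] propose(3,'w') → N3(lead t1 [w])
[7] deliver 3→1 → N1(foll t1 [w])
[8] deliver 1→3 → ∅
[9] deliver 3→2 → N2(foll t1 [w])
[10] deliver 2→3 → ∅
[11] deliver 3→0 → N0(foll t1 [-])
[12] deliver 0→3 → ∅
[13] propose(3,'r') → N3(lead t1 [w,r])
[14] deliver 3→1 → N1(foll t1 [w,r])

1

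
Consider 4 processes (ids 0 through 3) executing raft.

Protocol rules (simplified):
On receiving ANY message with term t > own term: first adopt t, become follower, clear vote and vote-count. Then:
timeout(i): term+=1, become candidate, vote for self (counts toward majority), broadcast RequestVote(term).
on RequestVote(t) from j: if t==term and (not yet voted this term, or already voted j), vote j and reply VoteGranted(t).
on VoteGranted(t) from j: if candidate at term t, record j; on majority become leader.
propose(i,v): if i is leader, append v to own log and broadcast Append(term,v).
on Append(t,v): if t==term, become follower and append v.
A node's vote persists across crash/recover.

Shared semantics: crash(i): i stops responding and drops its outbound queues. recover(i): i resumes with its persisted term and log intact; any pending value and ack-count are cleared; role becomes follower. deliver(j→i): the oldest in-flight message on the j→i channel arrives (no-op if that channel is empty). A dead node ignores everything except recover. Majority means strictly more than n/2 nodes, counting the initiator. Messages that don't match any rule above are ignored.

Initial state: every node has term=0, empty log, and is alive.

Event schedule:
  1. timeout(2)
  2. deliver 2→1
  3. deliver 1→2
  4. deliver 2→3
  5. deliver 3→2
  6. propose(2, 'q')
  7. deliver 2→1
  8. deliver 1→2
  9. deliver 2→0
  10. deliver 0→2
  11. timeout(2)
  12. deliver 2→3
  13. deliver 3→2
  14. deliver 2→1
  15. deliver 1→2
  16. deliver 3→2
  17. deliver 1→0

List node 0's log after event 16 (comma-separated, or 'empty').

step 1 timeout(2): 2={cand,t=1,log=-}
step 2 deliver 2→1: 1={foll,t=1,log=-}
step 3 deliver 1→2: —
step 4 deliver 2→3: 3={foll,t=1,log=-}
step 5 deliver 3→2: 2={lead,t=1,log=-}
step 6 propose(2,'q'): 2={lead,t=1,log=q}
step 7 deliver 2→1: 1={foll,t=1,log=q}
step 8 deliver 1→2: —
step 9 deliver 2→0: 0={foll,t=1,log=-}
step 10 deliver 0→2: —
step 11 timeout(2): 2={cand,t=2,log=q}
step 12 deliver 2→3: 3={foll,t=1,log=q}
step 13 deliver 3→2: —
step 14 deliver 2→1: 1={foll,t=2,log=q}
step 15 deliver 1→2: —
step 16 deliver 3→2: —

empty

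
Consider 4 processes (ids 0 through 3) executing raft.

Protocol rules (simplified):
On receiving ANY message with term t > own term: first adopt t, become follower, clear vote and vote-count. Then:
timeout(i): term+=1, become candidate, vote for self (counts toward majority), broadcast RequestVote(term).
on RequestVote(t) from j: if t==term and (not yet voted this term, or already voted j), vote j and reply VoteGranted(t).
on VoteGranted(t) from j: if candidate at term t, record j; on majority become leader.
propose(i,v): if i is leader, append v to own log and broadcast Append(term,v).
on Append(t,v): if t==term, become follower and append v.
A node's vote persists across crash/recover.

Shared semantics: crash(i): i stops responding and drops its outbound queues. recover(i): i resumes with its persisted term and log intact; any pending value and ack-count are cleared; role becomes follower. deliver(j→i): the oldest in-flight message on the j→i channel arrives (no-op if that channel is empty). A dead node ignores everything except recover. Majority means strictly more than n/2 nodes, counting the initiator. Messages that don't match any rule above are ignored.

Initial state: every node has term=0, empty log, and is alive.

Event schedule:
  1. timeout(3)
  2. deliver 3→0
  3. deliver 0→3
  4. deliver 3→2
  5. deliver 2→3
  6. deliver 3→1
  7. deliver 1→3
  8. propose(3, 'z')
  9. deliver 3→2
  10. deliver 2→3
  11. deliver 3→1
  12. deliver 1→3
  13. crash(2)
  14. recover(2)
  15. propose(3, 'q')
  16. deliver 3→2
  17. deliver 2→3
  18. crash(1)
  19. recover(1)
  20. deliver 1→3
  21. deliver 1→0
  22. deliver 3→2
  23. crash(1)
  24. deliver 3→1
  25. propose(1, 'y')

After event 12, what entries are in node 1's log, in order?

z

step 1 timeout(3): 3={cand,t=1,log=-}
step 2 deliver 3→0: 0={foll,t=1,log=-}
step 3 deliver 0→3: —
step 4 deliver 3→2: 2={foll,t=1,log=-}
step 5 deliver 2→3: 3={lead,t=1,log=-}
step 6 deliver 3→1: 1={foll,t=1,log=-}
step 7 deliver 1→3: —
step 8 propose(3,'z'): 3={lead,t=1,log=z}
step 9 deliver 3→2: 2={foll,t=1,log=z}
step 10 deliver 2→3: —
step 11 deliver 3→1: 1={foll,t=1,log=z}
step 12 deliver 1→3: —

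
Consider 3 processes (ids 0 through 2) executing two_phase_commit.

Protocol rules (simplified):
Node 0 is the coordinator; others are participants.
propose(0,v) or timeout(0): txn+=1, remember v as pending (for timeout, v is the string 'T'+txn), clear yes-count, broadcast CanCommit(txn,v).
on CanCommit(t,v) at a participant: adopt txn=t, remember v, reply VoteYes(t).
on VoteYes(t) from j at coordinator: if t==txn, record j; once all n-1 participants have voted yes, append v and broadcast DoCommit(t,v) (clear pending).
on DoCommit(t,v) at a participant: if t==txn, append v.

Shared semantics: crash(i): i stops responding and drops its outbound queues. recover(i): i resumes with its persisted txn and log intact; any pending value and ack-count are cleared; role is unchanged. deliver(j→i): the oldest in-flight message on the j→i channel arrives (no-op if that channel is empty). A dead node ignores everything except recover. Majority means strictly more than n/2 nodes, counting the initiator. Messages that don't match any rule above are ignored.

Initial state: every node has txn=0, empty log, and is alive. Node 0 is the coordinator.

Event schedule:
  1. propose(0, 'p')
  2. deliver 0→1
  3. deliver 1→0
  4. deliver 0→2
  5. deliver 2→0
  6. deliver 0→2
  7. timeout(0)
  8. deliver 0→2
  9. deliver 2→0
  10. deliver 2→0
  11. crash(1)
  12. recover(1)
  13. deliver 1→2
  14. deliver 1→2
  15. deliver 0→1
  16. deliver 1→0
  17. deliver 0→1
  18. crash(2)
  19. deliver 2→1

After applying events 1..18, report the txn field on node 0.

after 1 — propose(0,'p'): n0:coor/t1/[-]
after 2 — deliver 0→1: n1:part/t1/[-]
after 3 — deliver 1→0: ·
after 4 — deliver 0→2: n2:part/t1/[-]
after 5 — deliver 2→0: n0:coor/t1/[p]
after 6 — deliver 0→2: n2:part/t1/[p]
after 7 — timeout(0): n0:coor/t2/[p]
after 8 — deliver 0→2: n2:part/t2/[p]
after 9 — deliver 2→0: ·
after 10 — deliver 2→0: ·
after 11 — crash(1): n1:✗part/t1/[-]
after 12 — recover(1): n1:part/t1/[-]
after 13 — deliver 1→2: ·
after 14 — deliver 1→2: ·
after 15 — deliver 0→1: n1:part/t1/[p]
after 16 — deliver 1→0: ·
after 17 — deliver 0→1: n1:part/t2/[p]
after 18 — crash(2): n2:✗part/t2/[p]

2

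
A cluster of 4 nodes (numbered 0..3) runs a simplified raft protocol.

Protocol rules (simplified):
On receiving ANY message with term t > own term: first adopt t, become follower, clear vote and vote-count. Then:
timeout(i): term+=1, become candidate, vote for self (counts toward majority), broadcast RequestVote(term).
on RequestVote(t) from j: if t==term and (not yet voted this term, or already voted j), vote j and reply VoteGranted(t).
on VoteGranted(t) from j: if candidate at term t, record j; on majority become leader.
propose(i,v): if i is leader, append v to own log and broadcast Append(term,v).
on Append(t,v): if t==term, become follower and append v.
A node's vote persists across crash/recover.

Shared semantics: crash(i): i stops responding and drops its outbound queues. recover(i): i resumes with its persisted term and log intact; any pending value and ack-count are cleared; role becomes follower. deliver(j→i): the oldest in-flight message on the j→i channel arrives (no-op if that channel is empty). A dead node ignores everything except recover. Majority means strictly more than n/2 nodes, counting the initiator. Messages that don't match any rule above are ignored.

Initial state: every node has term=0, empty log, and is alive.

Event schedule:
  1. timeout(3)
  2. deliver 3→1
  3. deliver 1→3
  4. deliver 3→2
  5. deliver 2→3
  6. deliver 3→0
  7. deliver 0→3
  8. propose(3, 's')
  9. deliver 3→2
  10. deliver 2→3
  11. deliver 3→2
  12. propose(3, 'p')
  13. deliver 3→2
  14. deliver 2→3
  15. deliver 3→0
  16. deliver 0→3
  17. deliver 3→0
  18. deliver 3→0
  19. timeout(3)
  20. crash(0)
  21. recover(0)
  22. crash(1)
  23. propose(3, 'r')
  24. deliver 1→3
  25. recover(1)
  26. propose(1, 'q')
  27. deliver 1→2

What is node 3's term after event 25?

e1 timeout(3): 3[cand,t=1,-]
e2 deliver 3→1: 1[foll,t=1,-]
e3 deliver 1→3: ·
e4 deliver 3→2: 2[foll,t=1,-]
e5 deliver 2→3: 3[lead,t=1,-]
e6 deliver 3→0: 0[foll,t=1,-]
e7 deliver 0→3: ·
e8 propose(3,'s'): 3[lead,t=1,s]
e9 deliver 3→2: 2[foll,t=1,s]
e10 deliver 2→3: ·
e11 deliver 3→2: ·
e12 propose(3,'p'): 3[lead,t=1,s,p]
e13 deliver 3→2: 2[foll,t=1,s,p]
e14 deliver 2→3: ·
e15 deliver 3→0: 0[foll,t=1,s]
e16 deliver 0→3: ·
e17 deliver 3→0: 0[foll,t=1,s,p]
e18 deliver 3→0: ·
e19 timeout(3): 3[cand,t=2,s,p]
e20 crash(0): 0[✗foll,t=1,s,p]
e21 recover(0): 0[foll,t=1,s,p]
e22 crash(1): 1[✗foll,t=1,-]
e23 propose(3,'r'): ·
e24 deliver 1→3: ·
e25 recover(1): 1[foll,t=1,-]

2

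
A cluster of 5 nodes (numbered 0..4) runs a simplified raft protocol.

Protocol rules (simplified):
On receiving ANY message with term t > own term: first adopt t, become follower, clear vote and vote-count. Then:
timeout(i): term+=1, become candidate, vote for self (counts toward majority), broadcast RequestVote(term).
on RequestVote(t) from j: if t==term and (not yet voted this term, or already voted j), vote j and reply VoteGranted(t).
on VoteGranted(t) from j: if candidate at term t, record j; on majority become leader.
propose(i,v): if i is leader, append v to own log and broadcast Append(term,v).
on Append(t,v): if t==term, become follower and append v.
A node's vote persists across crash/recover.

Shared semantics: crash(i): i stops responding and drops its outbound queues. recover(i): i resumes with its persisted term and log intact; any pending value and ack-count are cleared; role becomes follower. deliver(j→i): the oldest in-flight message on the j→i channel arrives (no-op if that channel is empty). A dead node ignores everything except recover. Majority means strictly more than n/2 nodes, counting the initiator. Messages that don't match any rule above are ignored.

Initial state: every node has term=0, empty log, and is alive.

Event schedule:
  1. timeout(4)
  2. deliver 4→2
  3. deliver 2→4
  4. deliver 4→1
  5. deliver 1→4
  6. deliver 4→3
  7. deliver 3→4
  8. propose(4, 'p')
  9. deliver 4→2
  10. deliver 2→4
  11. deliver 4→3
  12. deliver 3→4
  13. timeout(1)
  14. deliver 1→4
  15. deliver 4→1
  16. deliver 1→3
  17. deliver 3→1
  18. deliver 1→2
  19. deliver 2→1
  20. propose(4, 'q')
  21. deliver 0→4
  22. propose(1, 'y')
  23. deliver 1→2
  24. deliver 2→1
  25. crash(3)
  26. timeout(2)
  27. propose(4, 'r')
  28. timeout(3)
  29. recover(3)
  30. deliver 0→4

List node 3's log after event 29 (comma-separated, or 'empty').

1. timeout(4):  <4:cand t1 ->
2. deliver 4→2:  <2:foll t1 ->
3. deliver 2→4:  nop
4. deliver 4→1:  <1:foll t1 ->
5. deliver 1→4:  <4:lead t1 ->
6. deliver 4→3:  <3:foll t1 ->
7. deliver 3→4:  nop
8. propose(4,'p'):  <4:lead t1 p>
9. deliver 4→2:  <2:foll t1 p>
10. deliver 2→4:  nop
11. deliver 4→3:  <3:foll t1 p>
12. deliver 3→4:  nop
13. timeout(1):  <1:cand t2 ->
14. deliver 1→4:  <4:foll t2 p>
15. deliver 4→1:  nop
16. deliver 1→3:  <3:foll t2 p>
17. deliver 3→1:  nop
18. deliver 1→2:  <2:foll t2 p>
19. deliver 2→1:  <1:lead t2 ->
20. propose(4,'q'):  nop
21. deliver 0→4:  nop
22. propose(1,'y'):  <1:lead t2 y>
23. deliver 1→2:  <2:foll t2 p,y>
24. deliver 2→1:  nop
25. crash(3):  <3:✗foll t2 p>
26. timeout(2):  <2:cand t3 p,y>
27. propose(4,'r'):  nop
28. timeout(3):  nop
29. recover(3):  <3:foll t2 p>

p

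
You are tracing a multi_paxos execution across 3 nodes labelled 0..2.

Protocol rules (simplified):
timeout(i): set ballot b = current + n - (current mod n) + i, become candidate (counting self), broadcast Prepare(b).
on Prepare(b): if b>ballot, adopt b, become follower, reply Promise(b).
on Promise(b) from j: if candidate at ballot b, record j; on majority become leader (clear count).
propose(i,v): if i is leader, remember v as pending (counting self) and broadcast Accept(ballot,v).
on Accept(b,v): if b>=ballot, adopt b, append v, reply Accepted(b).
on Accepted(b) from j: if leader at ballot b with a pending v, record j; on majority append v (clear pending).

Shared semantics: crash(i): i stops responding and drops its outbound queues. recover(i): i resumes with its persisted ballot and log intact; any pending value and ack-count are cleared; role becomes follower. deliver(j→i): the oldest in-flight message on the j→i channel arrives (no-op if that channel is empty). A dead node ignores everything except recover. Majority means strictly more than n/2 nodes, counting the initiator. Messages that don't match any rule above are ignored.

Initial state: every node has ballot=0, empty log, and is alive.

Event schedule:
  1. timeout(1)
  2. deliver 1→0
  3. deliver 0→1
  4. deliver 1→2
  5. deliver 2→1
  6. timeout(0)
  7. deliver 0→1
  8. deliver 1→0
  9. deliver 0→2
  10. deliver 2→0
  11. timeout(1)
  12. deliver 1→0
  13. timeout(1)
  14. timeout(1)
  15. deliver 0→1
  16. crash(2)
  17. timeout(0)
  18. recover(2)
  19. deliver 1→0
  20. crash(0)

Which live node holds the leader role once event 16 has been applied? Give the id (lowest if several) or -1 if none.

-1

[1] timeout(1) → N1(cand b4 [-])
[2] deliver 1→0 → N0(foll b4 [-])
[3] deliver 0→1 → N1(lead b4 [-])
[4] deliver 1→2 → N2(foll b4 [-])
[5] deliver 2→1 → ∅
[6] timeout(0) → N0(cand b6 [-])
[7] deliver 0→1 → N1(foll b6 [-])
[8] deliver 1→0 → N0(lead b6 [-])
[9] deliver 0→2 → N2(foll b6 [-])
[10] deliver 2→0 → ∅
[11] timeout(1) → N1(cand b10 [-])
[12] deliver 1→0 → N0(foll b10 [-])
[13] timeout(1) → N1(cand b13 [-])
[14] timeout(1) → N1(cand b16 [-])
[15] deliver 0→1 → ∅
[16] crash(2) → N2(✗foll b6 [-])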